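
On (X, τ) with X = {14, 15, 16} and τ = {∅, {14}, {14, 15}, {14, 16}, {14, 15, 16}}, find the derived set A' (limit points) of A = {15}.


A' = ∅

For each x ∈ X, list the open sets U ∈ τ with x ∈ U, then check whether U ∩ (A ∖ {x}) ≠ ∅ for every such U.
  x = 14: open {14} ∋ x has {14} ∩ (A ∖ {14}) = ∅, so x is NOT a limit point.
  x = 15: open {14, 15} ∋ x has {14, 15} ∩ (A ∖ {15}) = ∅, so x is NOT a limit point.
  x = 16: open {14, 16} ∋ x has {14, 16} ∩ (A ∖ {16}) = ∅, so x is NOT a limit point.
Collecting: A' = ∅.


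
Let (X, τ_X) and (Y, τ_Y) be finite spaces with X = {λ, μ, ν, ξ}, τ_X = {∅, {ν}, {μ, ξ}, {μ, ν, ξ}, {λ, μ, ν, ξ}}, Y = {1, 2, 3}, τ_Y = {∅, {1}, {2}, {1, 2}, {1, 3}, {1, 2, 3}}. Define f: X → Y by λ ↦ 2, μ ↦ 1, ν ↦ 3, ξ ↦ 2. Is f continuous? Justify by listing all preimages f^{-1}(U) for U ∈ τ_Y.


f is NOT continuous.

Compute f^{-1}(U) for each U ∈ τ_Y:
  U = ∅: f^{-1}(U) = ∅ ∈ τ_X ✓.
  U = {1}: f^{-1}(U) = {μ} ∉ τ_X ✗.
  U = {2}: f^{-1}(U) = {λ, ξ} ∉ τ_X ✗.
  U = {1, 2}: f^{-1}(U) = {λ, μ, ξ} ∉ τ_X ✗.
  U = {1, 3}: f^{-1}(U) = {μ, ν} ∉ τ_X ✗.
  U = {1, 2, 3}: f^{-1}(U) = {λ, μ, ν, ξ} ∈ τ_X ✓.
Found U = {1} with f^{-1}(U) = {μ} not in τ_X. Therefore f is NOT continuous.


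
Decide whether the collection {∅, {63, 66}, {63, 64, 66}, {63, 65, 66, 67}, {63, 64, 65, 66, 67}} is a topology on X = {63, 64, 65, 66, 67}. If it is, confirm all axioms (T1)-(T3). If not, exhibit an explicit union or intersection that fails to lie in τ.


τ IS a topology on X.

Axiom (T1): ∅ ∈ τ? Yes; X ∈ τ? Yes.
Axiom (T2/T3): check pairwise unions and intersections of members of τ.
All pairwise intersections and unions checked — each lies in τ. Therefore τ satisfies (T1), (T2), (T3): it IS a topology on X.


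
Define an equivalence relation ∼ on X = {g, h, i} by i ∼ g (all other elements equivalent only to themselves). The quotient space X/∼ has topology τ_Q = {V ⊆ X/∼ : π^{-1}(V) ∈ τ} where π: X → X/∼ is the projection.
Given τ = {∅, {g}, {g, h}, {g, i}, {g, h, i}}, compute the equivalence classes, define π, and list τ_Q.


X/∼ = {[g=i], [h]}; |τ_Q| = 3.

Equivalence classes: [g=i], [h].
Quotient map π: X → X/∼ sends g ↦ [g=i], h ↦ [h], i ↦ [g=i].
For each subset V ⊆ X/∼, compute π^{-1}(V) ⊆ X and check whether π^{-1}(V) ∈ τ. V is open in τ_Q iff π^{-1}(V) ∈ τ.
  V = {}: π^{-1}(V) = ∅ ∈ τ ✓.
  V = {[g=i]}: π^{-1}(V) = {g, i} ∈ τ ✓.
  V = {[h]}: π^{-1}(V) = {h} ∉ τ ✗.
  V = {[g=i], [h]}: π^{-1}(V) = {g, h, i} ∈ τ ✓.
Open sets in the quotient: τ_Q = {{}, {[g=i]}, {[g=i], [h]}} (3 elements).


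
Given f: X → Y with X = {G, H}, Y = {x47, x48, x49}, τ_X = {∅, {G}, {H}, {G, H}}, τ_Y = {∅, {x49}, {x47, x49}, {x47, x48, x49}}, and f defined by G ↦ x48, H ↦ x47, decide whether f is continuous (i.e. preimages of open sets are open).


f IS continuous.

Compute f^{-1}(U) for each U ∈ τ_Y:
  U = ∅: f^{-1}(U) = ∅ ∈ τ_X ✓.
  U = {x49}: f^{-1}(U) = ∅ ∈ τ_X ✓.
  U = {x47, x49}: f^{-1}(U) = {H} ∈ τ_X ✓.
  U = {x47, x48, x49}: f^{-1}(U) = {G, H} ∈ τ_X ✓.
Every preimage lies in τ_X, so f IS continuous.


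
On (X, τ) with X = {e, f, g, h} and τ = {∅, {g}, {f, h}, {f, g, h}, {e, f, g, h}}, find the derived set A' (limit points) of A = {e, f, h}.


A' = {e, f, h}

For each x ∈ X, list the open sets U ∈ τ with x ∈ U, then check whether U ∩ (A ∖ {x}) ≠ ∅ for every such U.
  x = e: opens ∋ x are {e, f, g, h}; each meets A ∖ {e}, so x IS a limit point.
  x = f: opens ∋ x are {f, h}, {f, g, h}, {e, f, g, h}; each meets A ∖ {f}, so x IS a limit point.
  x = g: open {g} ∋ x has {g} ∩ (A ∖ {g}) = ∅, so x is NOT a limit point.
  x = h: opens ∋ x are {f, h}, {f, g, h}, {e, f, g, h}; each meets A ∖ {h}, so x IS a limit point.
Collecting: A' = {e, f, h}.


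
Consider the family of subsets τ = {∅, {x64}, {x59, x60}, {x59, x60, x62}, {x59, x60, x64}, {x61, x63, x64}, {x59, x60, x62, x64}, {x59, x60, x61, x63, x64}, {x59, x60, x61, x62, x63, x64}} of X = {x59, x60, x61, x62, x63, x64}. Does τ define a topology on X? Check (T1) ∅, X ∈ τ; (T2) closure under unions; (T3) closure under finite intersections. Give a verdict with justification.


τ IS a topology on X.

Axiom (T1): ∅ ∈ τ? Yes; X ∈ τ? Yes.
Axiom (T2/T3): check pairwise unions and intersections of members of τ.
All pairwise intersections and unions checked — each lies in τ. Therefore τ satisfies (T1), (T2), (T3): it IS a topology on X.


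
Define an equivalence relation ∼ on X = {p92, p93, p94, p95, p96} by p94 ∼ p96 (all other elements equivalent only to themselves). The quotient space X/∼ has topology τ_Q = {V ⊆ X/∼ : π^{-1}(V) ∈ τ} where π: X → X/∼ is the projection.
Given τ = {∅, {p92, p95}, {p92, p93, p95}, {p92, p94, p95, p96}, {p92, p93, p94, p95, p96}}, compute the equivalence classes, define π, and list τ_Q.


X/∼ = {[p92], [p93], [p94=p96], [p95]}; |τ_Q| = 5.

Equivalence classes: [p92], [p93], [p94=p96], [p95].
Quotient map π: X → X/∼ sends p92 ↦ [p92], p93 ↦ [p93], p94 ↦ [p94=p96], p95 ↦ [p95], p96 ↦ [p94=p96].
For each subset V ⊆ X/∼, compute π^{-1}(V) ⊆ X and check whether π^{-1}(V) ∈ τ. V is open in τ_Q iff π^{-1}(V) ∈ τ.
  V = {}: π^{-1}(V) = ∅ ∈ τ ✓.
  V = {[p92]}: π^{-1}(V) = {p92} ∉ τ ✗.
  V = {[p93]}: π^{-1}(V) = {p93} ∉ τ ✗.
  V = {[p92], [p93]}: π^{-1}(V) = {p92, p93} ∉ τ ✗.
  V = {[p94=p96]}: π^{-1}(V) = {p94, p96} ∉ τ ✗.
  V = {[p92], [p94=p96]}: π^{-1}(V) = {p92, p94, p96} ∉ τ ✗.
  V = {[p93], [p94=p96]}: π^{-1}(V) = {p93, p94, p96} ∉ τ ✗.
  V = {[p92], [p93], [p94=p96]}: π^{-1}(V) = {p92, p93, p94, p96} ∉ τ ✗.
  V = {[p95]}: π^{-1}(V) = {p95} ∉ τ ✗.
  V = {[p92], [p95]}: π^{-1}(V) = {p92, p95} ∈ τ ✓.
  V = {[p93], [p95]}: π^{-1}(V) = {p93, p95} ∉ τ ✗.
  V = {[p92], [p93], [p95]}: π^{-1}(V) = {p92, p93, p95} ∈ τ ✓.
  V = {[p94=p96], [p95]}: π^{-1}(V) = {p94, p95, p96} ∉ τ ✗.
  V = {[p92], [p94=p96], [p95]}: π^{-1}(V) = {p92, p94, p95, p96} ∈ τ ✓.
  V = {[p93], [p94=p96], [p95]}: π^{-1}(V) = {p93, p94, p95, p96} ∉ τ ✗.
  V = {[p92], [p93], [p94=p96], [p95]}: π^{-1}(V) = {p92, p93, p94, p95, p96} ∈ τ ✓.
Open sets in the quotient: τ_Q = {{}, {[p92], [p95]}, {[p92], [p93], [p95]}, {[p92], [p94=p96], [p95]}, {[p92], [p93], [p94=p96], [p95]}} (5 elements).


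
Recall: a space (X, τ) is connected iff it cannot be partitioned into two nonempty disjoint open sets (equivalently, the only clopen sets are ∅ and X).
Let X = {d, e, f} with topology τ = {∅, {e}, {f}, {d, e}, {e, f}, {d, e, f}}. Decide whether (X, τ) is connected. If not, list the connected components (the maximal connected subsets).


(X, τ) is disconnected; components = [{f}, {d, e}].

Find clopen sets (U ∈ τ with X ∖ U ∈ τ):
  U = ∅, X ∖ U = {d, e, f} — both open, so U is clopen.
  U = {f}, X ∖ U = {d, e} — both open, so U is clopen.
  U = {d, e}, X ∖ U = {f} — both open, so U is clopen.
  U = {d, e, f}, X ∖ U = ∅ — both open, so U is clopen.
Nontrivial clopen(s) exist: e.g. {f}. So (X, τ) is disconnected.
Compute connected components by grouping points that agree on all clopens:
  component: {f}
  component: {d, e}


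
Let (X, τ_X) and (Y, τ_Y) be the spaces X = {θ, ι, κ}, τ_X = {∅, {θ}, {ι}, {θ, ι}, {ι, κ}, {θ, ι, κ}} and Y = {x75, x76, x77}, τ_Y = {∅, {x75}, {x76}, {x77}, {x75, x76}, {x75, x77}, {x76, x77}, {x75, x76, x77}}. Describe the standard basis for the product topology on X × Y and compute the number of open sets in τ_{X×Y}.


Basis B = {∅ × ∅, {θ} × {x75}, {θ} × {x76}, {θ} × {x77}, {ι} × {x75}, {ι} × {x76}, {ι} × {x77}, {θ} × {x75, x76}, {θ} × {x75, x77}, {θ, ι} × {x75}, {θ} × {x76, x77}, {θ, ι} × {x76}, {θ, ι} × {x77}, {ι} × {x75, x76}, {ι} × {x75, x77}, {ι, κ} × {x75}, {ι} × {x76, x77}, {ι, κ} × {x76}, {ι, κ} × {x77}, {θ} × {x75, x76, x77}, {θ, ι, κ} × {x75}, {θ, ι, κ} × {x76}, {θ, ι, κ} × {x77}, {ι} × {x75, x76, x77}, {θ, ι} × {x75, x76}, {θ, ι} × {x75, x77}, {θ, ι} × {x76, x77}, {ι, κ} × {x75, x76}, {ι, κ} × {x75, x77}, {ι, κ} × {x76, x77}, {θ, ι} × {x75, x76, x77}, {θ, ι, κ} × {x75, x76}, {θ, ι, κ} × {x75, x77}, {θ, ι, κ} × {x76, x77}, {ι, κ} × {x75, x76, x77}, {θ, ι, κ} × {x75, x76, x77}}; |τ_{X×Y}| = 216.

Enumerate products U × V with U ∈ τ_X, V ∈ τ_Y (deduplicated):
  ∅ × ∅ = {} (∅)
  {θ} × {x75} = {(θ,x75)}
  {θ} × {x76} = {(θ,x76)}
  {θ} × {x77} = {(θ,x77)}
  {ι} × {x75} = {(ι,x75)}
  {ι} × {x76} = {(ι,x76)}
  {ι} × {x77} = {(ι,x77)}
  {θ} × {x75, x76} = {(θ,x75), (θ,x76)}
  {θ} × {x75, x77} = {(θ,x75), (θ,x77)}
  {θ, ι} × {x75} = {(θ,x75), (ι,x75)}
  {θ} × {x76, x77} = {(θ,x76), (θ,x77)}
  {θ, ι} × {x76} = {(θ,x76), (ι,x76)}
  {θ, ι} × {x77} = {(θ,x77), (ι,x77)}
  {ι} × {x75, x76} = {(ι,x75), (ι,x76)}
  {ι} × {x75, x77} = {(ι,x75), (ι,x77)}
  {ι, κ} × {x75} = {(ι,x75), (κ,x75)}
  {ι} × {x76, x77} = {(ι,x76), (ι,x77)}
  {ι, κ} × {x76} = {(ι,x76), (κ,x76)}
  {ι, κ} × {x77} = {(ι,x77), (κ,x77)}
  {θ} × {x75, x76, x77} = {(θ,x75), (θ,x76), (θ,x77)}
  {θ, ι, κ} × {x75} = {(θ,x75), (ι,x75), (κ,x75)}
  {θ, ι, κ} × {x76} = {(θ,x76), (ι,x76), (κ,x76)}
  {θ, ι, κ} × {x77} = {(θ,x77), (ι,x77), (κ,x77)}
  {ι} × {x75, x76, x77} = {(ι,x75), (ι,x76), (ι,x77)}
  {θ, ι} × {x75, x76} = {(θ,x75), (θ,x76), (ι,x75), (ι,x76)}
  {θ, ι} × {x75, x77} = {(θ,x75), (θ,x77), (ι,x75), (ι,x77)}
  {θ, ι} × {x76, x77} = {(θ,x76), (θ,x77), (ι,x76), (ι,x77)}
  {ι, κ} × {x75, x76} = {(ι,x75), (ι,x76), (κ,x75), (κ,x76)}
  {ι, κ} × {x75, x77} = {(ι,x75), (ι,x77), (κ,x75), (κ,x77)}
  {ι, κ} × {x76, x77} = {(ι,x76), (ι,x77), (κ,x76), (κ,x77)}
  {θ, ι} × {x75, x76, x77} = {(θ,x75), (θ,x76), (θ,x77), (ι,x75), (ι,x76), (ι,x77)}
  {θ, ι, κ} × {x75, x76} = {(θ,x75), (θ,x76), (ι,x75), (ι,x76), (κ,x75), (κ,x76)}
  {θ, ι, κ} × {x75, x77} = {(θ,x75), (θ,x77), (ι,x75), (ι,x77), (κ,x75), (κ,x77)}
  {θ, ι, κ} × {x76, x77} = {(θ,x76), (θ,x77), (ι,x76), (ι,x77), (κ,x76), (κ,x77)}
  {ι, κ} × {x75, x76, x77} = {(ι,x75), (ι,x76), (ι,x77), (κ,x75), (κ,x76), (κ,x77)}
  {θ, ι, κ} × {x75, x76, x77} = {(θ,x75), (θ,x76), (θ,x77), (ι,x75), (ι,x76), (ι,x77), (κ,x75), (κ,x76), (κ,x77)}
These 36 distinct sets form the basis B.
Close under arbitrary unions to get τ_{X×Y}; counting gives |τ_{X×Y}| = 216.


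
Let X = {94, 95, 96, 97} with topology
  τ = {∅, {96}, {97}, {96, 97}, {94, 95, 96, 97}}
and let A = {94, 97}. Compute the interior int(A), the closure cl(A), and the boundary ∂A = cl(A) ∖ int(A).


int(A) = {97}, cl(A) = {94, 95, 97}, ∂A = {94, 95}.

Closed sets in (X, τ) are complements of opens:
  closed(X, τ) = {∅, {94, 95}, {94, 95, 96}, {94, 95, 97}, {94, 95, 96, 97}}.
int(A) = ⋃ {U ∈ τ : U ⊆ A}. Opens contained in A: ∅, {97}.
Taking the union of these: int(A) = {97}.
cl(A) = ⋂ {C closed : A ⊆ C}. Closed sets containing A: {94, 95, 97}, {94, 95, 96, 97}.
Intersecting these: cl(A) = {94, 95, 97}.
∂A = cl(A) ∖ int(A) = {94, 95, 97} ∖ {97} = {94, 95}.


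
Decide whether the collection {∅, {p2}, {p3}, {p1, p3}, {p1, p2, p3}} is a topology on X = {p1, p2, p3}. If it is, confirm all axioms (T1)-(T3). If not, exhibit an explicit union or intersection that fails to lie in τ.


τ is NOT a topology on X.

Axiom (T1): ∅ ∈ τ? Yes; X ∈ τ? Yes.
Axiom (T2/T3): check pairwise unions and intersections of members of τ.
Counterexample for (T2): {p2} ∪ {p3} = {p2, p3} ∉ τ. Therefore τ is NOT a topology.


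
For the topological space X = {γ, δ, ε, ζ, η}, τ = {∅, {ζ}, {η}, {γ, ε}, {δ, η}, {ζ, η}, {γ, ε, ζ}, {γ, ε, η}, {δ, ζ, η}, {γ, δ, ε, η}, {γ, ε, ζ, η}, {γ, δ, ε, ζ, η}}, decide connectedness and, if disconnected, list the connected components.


(X, τ) is disconnected; components = [{ζ}, {γ, ε}, {δ, η}].

Find clopen sets (U ∈ τ with X ∖ U ∈ τ):
  U = ∅, X ∖ U = {γ, δ, ε, ζ, η} — both open, so U is clopen.
  U = {ζ}, X ∖ U = {γ, δ, ε, η} — both open, so U is clopen.
  U = {γ, ε}, X ∖ U = {δ, ζ, η} — both open, so U is clopen.
  U = {δ, η}, X ∖ U = {γ, ε, ζ} — both open, so U is clopen.
  U = {γ, ε, ζ}, X ∖ U = {δ, η} — both open, so U is clopen.
  U = {δ, ζ, η}, X ∖ U = {γ, ε} — both open, so U is clopen.
  U = {γ, δ, ε, η}, X ∖ U = {ζ} — both open, so U is clopen.
  U = {γ, δ, ε, ζ, η}, X ∖ U = ∅ — both open, so U is clopen.
Nontrivial clopen(s) exist: e.g. {ζ}. So (X, τ) is disconnected.
Compute connected components by grouping points that agree on all clopens:
  component: {ζ}
  component: {γ, ε}
  component: {δ, η}


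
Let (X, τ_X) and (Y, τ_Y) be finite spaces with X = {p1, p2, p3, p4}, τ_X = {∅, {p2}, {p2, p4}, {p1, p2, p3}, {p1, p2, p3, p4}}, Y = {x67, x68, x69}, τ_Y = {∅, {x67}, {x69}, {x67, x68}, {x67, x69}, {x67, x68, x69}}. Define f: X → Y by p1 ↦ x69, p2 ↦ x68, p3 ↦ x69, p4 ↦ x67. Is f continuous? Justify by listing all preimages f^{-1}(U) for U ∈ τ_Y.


f is NOT continuous.

Compute f^{-1}(U) for each U ∈ τ_Y:
  U = ∅: f^{-1}(U) = ∅ ∈ τ_X ✓.
  U = {x67}: f^{-1}(U) = {p4} ∉ τ_X ✗.
  U = {x69}: f^{-1}(U) = {p1, p3} ∉ τ_X ✗.
  U = {x67, x68}: f^{-1}(U) = {p2, p4} ∈ τ_X ✓.
  U = {x67, x69}: f^{-1}(U) = {p1, p3, p4} ∉ τ_X ✗.
  U = {x67, x68, x69}: f^{-1}(U) = {p1, p2, p3, p4} ∈ τ_X ✓.
Found U = {x67} with f^{-1}(U) = {p4} not in τ_X. Therefore f is NOT continuous.


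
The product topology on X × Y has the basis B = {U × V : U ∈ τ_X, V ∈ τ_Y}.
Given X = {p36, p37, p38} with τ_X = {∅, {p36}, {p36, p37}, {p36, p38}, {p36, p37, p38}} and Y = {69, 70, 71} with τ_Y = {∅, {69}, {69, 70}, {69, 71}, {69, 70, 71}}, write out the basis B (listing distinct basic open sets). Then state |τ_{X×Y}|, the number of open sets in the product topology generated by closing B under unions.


Basis B = {∅ × ∅, {p36} × {69}, {p36} × {69, 70}, {p36} × {69, 71}, {p36, p37} × {69}, {p36, p38} × {69}, {p36} × {69, 70, 71}, {p36, p37, p38} × {69}, {p36, p37} × {69, 70}, {p36, p38} × {69, 70}, {p36, p37} × {69, 71}, {p36, p38} × {69, 71}, {p36, p37} × {69, 70, 71}, {p36, p38} × {69, 70, 71}, {p36, p37, p38} × {69, 70}, {p36, p37, p38} × {69, 71}, {p36, p37, p38} × {69, 70, 71}}; |τ_{X×Y}| = 48.

Enumerate products U × V with U ∈ τ_X, V ∈ τ_Y (deduplicated):
  ∅ × ∅ = {} (∅)
  {p36} × {69} = {(p36,69)}
  {p36} × {69, 70} = {(p36,69), (p36,70)}
  {p36} × {69, 71} = {(p36,69), (p36,71)}
  {p36, p37} × {69} = {(p36,69), (p37,69)}
  {p36, p38} × {69} = {(p36,69), (p38,69)}
  {p36} × {69, 70, 71} = {(p36,69), (p36,70), (p36,71)}
  {p36, p37, p38} × {69} = {(p36,69), (p37,69), (p38,69)}
  {p36, p37} × {69, 70} = {(p36,69), (p36,70), (p37,69), (p37,70)}
  {p36, p38} × {69, 70} = {(p36,69), (p36,70), (p38,69), (p38,70)}
  {p36, p37} × {69, 71} = {(p36,69), (p36,71), (p37,69), (p37,71)}
  {p36, p38} × {69, 71} = {(p36,69), (p36,71), (p38,69), (p38,71)}
  {p36, p37} × {69, 70, 71} = {(p36,69), (p36,70), (p36,71), (p37,69), (p37,70), (p37,71)}
  {p36, p38} × {69, 70, 71} = {(p36,69), (p36,70), (p36,71), (p38,69), (p38,70), (p38,71)}
  {p36, p37, p38} × {69, 70} = {(p36,69), (p36,70), (p37,69), (p37,70), (p38,69), (p38,70)}
  {p36, p37, p38} × {69, 71} = {(p36,69), (p36,71), (p37,69), (p37,71), (p38,69), (p38,71)}
  {p36, p37, p38} × {69, 70, 71} = {(p36,69), (p36,70), (p36,71), (p37,69), (p37,70), (p37,71), (p38,69), (p38,70), (p38,71)}
These 17 distinct sets form the basis B.
Close under arbitrary unions to get τ_{X×Y}; counting gives |τ_{X×Y}| = 48.


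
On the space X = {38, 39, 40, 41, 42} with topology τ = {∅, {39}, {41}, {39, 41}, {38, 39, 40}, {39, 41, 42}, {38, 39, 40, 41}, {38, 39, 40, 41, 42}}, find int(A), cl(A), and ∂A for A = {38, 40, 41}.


int(A) = {41}, cl(A) = {38, 40, 41, 42}, ∂A = {38, 40, 42}.

Closed sets in (X, τ) are complements of opens:
  closed(X, τ) = {∅, {42}, {38, 40}, {41, 42}, {38, 40, 42}, {38, 39, 40, 42}, {38, 40, 41, 42}, {38, 39, 40, 41, 42}}.
int(A) = ⋃ {U ∈ τ : U ⊆ A}. Opens contained in A: ∅, {41}.
Taking the union of these: int(A) = {41}.
cl(A) = ⋂ {C closed : A ⊆ C}. Closed sets containing A: {38, 40, 41, 42}, {38, 39, 40, 41, 42}.
Intersecting these: cl(A) = {38, 40, 41, 42}.
∂A = cl(A) ∖ int(A) = {38, 40, 41, 42} ∖ {41} = {38, 40, 42}.


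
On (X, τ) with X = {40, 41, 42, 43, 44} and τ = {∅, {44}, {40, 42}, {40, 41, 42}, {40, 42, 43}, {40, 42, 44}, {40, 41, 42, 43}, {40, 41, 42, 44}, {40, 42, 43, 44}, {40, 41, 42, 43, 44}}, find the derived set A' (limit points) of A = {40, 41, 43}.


A' = {41, 42, 43}

For each x ∈ X, list the open sets U ∈ τ with x ∈ U, then check whether U ∩ (A ∖ {x}) ≠ ∅ for every such U.
  x = 40: open {40, 42} ∋ x has {40, 42} ∩ (A ∖ {40}) = ∅, so x is NOT a limit point.
  x = 41: opens ∋ x are {40, 41, 42}, {40, 41, 42, 43}, {40, 41, 42, 44}, {40, 41, 42, 43, 44}; each meets A ∖ {41}, so x IS a limit point.
  x = 42: opens ∋ x are {40, 42}, {40, 41, 42}, {40, 42, 43}, {40, 42, 44}, {40, 41, 42, 43}, {40, 41, 42, 44}, {40, 42, 43, 44}, {40, 41, 42, 43, 44}; each meets A ∖ {42}, so x IS a limit point.
  x = 43: opens ∋ x are {40, 42, 43}, {40, 41, 42, 43}, {40, 42, 43, 44}, {40, 41, 42, 43, 44}; each meets A ∖ {43}, so x IS a limit point.
  x = 44: open {44} ∋ x has {44} ∩ (A ∖ {44}) = ∅, so x is NOT a limit point.
Collecting: A' = {41, 42, 43}.


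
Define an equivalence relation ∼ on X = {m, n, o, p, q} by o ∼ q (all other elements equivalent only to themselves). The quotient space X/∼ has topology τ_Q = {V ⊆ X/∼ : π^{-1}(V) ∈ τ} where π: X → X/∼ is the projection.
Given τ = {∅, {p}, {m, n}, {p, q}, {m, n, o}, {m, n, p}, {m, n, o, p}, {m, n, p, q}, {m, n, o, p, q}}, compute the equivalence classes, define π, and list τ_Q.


X/∼ = {[m], [n], [o=q], [p]}; |τ_Q| = 5.

Equivalence classes: [m], [n], [o=q], [p].
Quotient map π: X → X/∼ sends m ↦ [m], n ↦ [n], o ↦ [o=q], p ↦ [p], q ↦ [o=q].
For each subset V ⊆ X/∼, compute π^{-1}(V) ⊆ X and check whether π^{-1}(V) ∈ τ. V is open in τ_Q iff π^{-1}(V) ∈ τ.
  V = {}: π^{-1}(V) = ∅ ∈ τ ✓.
  V = {[m]}: π^{-1}(V) = {m} ∉ τ ✗.
  V = {[n]}: π^{-1}(V) = {n} ∉ τ ✗.
  V = {[m], [n]}: π^{-1}(V) = {m, n} ∈ τ ✓.
  V = {[o=q]}: π^{-1}(V) = {o, q} ∉ τ ✗.
  V = {[m], [o=q]}: π^{-1}(V) = {m, o, q} ∉ τ ✗.
  V = {[n], [o=q]}: π^{-1}(V) = {n, o, q} ∉ τ ✗.
  V = {[m], [n], [o=q]}: π^{-1}(V) = {m, n, o, q} ∉ τ ✗.
  V = {[p]}: π^{-1}(V) = {p} ∈ τ ✓.
  V = {[m], [p]}: π^{-1}(V) = {m, p} ∉ τ ✗.
  V = {[n], [p]}: π^{-1}(V) = {n, p} ∉ τ ✗.
  V = {[m], [n], [p]}: π^{-1}(V) = {m, n, p} ∈ τ ✓.
  V = {[o=q], [p]}: π^{-1}(V) = {o, p, q} ∉ τ ✗.
  V = {[m], [o=q], [p]}: π^{-1}(V) = {m, o, p, q} ∉ τ ✗.
  V = {[n], [o=q], [p]}: π^{-1}(V) = {n, o, p, q} ∉ τ ✗.
  V = {[m], [n], [o=q], [p]}: π^{-1}(V) = {m, n, o, p, q} ∈ τ ✓.
Open sets in the quotient: τ_Q = {{}, {[m], [n]}, {[p]}, {[m], [n], [p]}, {[m], [n], [o=q], [p]}} (5 elements).


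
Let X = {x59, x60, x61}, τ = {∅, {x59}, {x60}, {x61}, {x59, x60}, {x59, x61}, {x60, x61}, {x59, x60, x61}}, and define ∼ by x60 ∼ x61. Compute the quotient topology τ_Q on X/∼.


X/∼ = {[x59], [x60=x61]}; |τ_Q| = 4.

Equivalence classes: [x59], [x60=x61].
Quotient map π: X → X/∼ sends x59 ↦ [x59], x60 ↦ [x60=x61], x61 ↦ [x60=x61].
For each subset V ⊆ X/∼, compute π^{-1}(V) ⊆ X and check whether π^{-1}(V) ∈ τ. V is open in τ_Q iff π^{-1}(V) ∈ τ.
  V = {}: π^{-1}(V) = ∅ ∈ τ ✓.
  V = {[x59]}: π^{-1}(V) = {x59} ∈ τ ✓.
  V = {[x60=x61]}: π^{-1}(V) = {x60, x61} ∈ τ ✓.
  V = {[x59], [x60=x61]}: π^{-1}(V) = {x59, x60, x61} ∈ τ ✓.
Open sets in the quotient: τ_Q = {{}, {[x59]}, {[x60=x61]}, {[x59], [x60=x61]}} (4 elements).


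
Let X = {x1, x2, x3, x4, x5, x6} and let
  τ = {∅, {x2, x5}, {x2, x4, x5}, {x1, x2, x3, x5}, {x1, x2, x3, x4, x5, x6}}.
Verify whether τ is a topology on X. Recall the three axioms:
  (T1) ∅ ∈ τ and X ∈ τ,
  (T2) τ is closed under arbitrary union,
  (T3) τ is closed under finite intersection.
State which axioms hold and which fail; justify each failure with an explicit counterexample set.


τ is NOT a topology on X.

Axiom (T1): ∅ ∈ τ? Yes; X ∈ τ? Yes.
Axiom (T2/T3): check pairwise unions and intersections of members of τ.
Counterexample for (T2): {x2, x4, x5} ∪ {x1, x2, x3, x5} = {x1, x2, x3, x4, x5} ∉ τ. Therefore τ is NOT a topology.


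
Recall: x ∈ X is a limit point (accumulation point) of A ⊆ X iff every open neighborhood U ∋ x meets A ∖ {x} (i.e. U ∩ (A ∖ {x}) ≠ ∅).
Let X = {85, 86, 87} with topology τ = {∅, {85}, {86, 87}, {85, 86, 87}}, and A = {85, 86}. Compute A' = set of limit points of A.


A' = {87}

For each x ∈ X, list the open sets U ∈ τ with x ∈ U, then check whether U ∩ (A ∖ {x}) ≠ ∅ for every such U.
  x = 85: open {85} ∋ x has {85} ∩ (A ∖ {85}) = ∅, so x is NOT a limit point.
  x = 86: open {86, 87} ∋ x has {86, 87} ∩ (A ∖ {86}) = ∅, so x is NOT a limit point.
  x = 87: opens ∋ x are {86, 87}, {85, 86, 87}; each meets A ∖ {87}, so x IS a limit point.
Collecting: A' = {87}.


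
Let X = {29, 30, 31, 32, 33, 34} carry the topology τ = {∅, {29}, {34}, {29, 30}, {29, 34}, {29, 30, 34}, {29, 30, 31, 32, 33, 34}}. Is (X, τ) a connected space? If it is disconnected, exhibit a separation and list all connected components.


(X, τ) is connected.

Find clopen sets (U ∈ τ with X ∖ U ∈ τ):
  U = ∅, X ∖ U = {29, 30, 31, 32, 33, 34} — both open, so U is clopen.
  U = {29, 30, 31, 32, 33, 34}, X ∖ U = ∅ — both open, so U is clopen.
Only trivial clopens (∅ and X) exist, so (X, τ) is connected.
Compute connected components by grouping points that agree on all clopens:
  component: {29, 30, 31, 32, 33, 34}


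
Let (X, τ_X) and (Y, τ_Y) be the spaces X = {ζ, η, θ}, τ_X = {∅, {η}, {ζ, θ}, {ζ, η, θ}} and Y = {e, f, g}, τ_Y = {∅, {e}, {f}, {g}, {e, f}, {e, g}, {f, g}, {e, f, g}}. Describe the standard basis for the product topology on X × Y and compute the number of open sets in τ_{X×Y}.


Basis B = {∅ × ∅, {η} × {e}, {η} × {f}, {η} × {g}, {ζ, θ} × {e}, {ζ, θ} × {f}, {ζ, θ} × {g}, {η} × {e, f}, {η} × {e, g}, {η} × {f, g}, {ζ, η, θ} × {e}, {ζ, η, θ} × {f}, {ζ, η, θ} × {g}, {η} × {e, f, g}, {ζ, θ} × {e, f}, {ζ, θ} × {e, g}, {ζ, θ} × {f, g}, {ζ, θ} × {e, f, g}, {ζ, η, θ} × {e, f}, {ζ, η, θ} × {e, g}, {ζ, η, θ} × {f, g}, {ζ, η, θ} × {e, f, g}}; |τ_{X×Y}| = 64.

Enumerate products U × V with U ∈ τ_X, V ∈ τ_Y (deduplicated):
  ∅ × ∅ = {} (∅)
  {η} × {e} = {(η,e)}
  {η} × {f} = {(η,f)}
  {η} × {g} = {(η,g)}
  {ζ, θ} × {e} = {(ζ,e), (θ,e)}
  {ζ, θ} × {f} = {(ζ,f), (θ,f)}
  {ζ, θ} × {g} = {(ζ,g), (θ,g)}
  {η} × {e, f} = {(η,e), (η,f)}
  {η} × {e, g} = {(η,e), (η,g)}
  {η} × {f, g} = {(η,f), (η,g)}
  {ζ, η, θ} × {e} = {(ζ,e), (η,e), (θ,e)}
  {ζ, η, θ} × {f} = {(ζ,f), (η,f), (θ,f)}
  {ζ, η, θ} × {g} = {(ζ,g), (η,g), (θ,g)}
  {η} × {e, f, g} = {(η,e), (η,f), (η,g)}
  {ζ, θ} × {e, f} = {(ζ,e), (ζ,f), (θ,e), (θ,f)}
  {ζ, θ} × {e, g} = {(ζ,e), (ζ,g), (θ,e), (θ,g)}
  {ζ, θ} × {f, g} = {(ζ,f), (ζ,g), (θ,f), (θ,g)}
  {ζ, θ} × {e, f, g} = {(ζ,e), (ζ,f), (ζ,g), (θ,e), (θ,f), (θ,g)}
  {ζ, η, θ} × {e, f} = {(ζ,e), (ζ,f), (η,e), (η,f), (θ,e), (θ,f)}
  {ζ, η, θ} × {e, g} = {(ζ,e), (ζ,g), (η,e), (η,g), (θ,e), (θ,g)}
  {ζ, η, θ} × {f, g} = {(ζ,f), (ζ,g), (η,f), (η,g), (θ,f), (θ,g)}
  {ζ, η, θ} × {e, f, g} = {(ζ,e), (ζ,f), (ζ,g), (η,e), (η,f), (η,g), (θ,e), (θ,f), (θ,g)}
These 22 distinct sets form the basis B.
Close under arbitrary unions to get τ_{X×Y}; counting gives |τ_{X×Y}| = 64.


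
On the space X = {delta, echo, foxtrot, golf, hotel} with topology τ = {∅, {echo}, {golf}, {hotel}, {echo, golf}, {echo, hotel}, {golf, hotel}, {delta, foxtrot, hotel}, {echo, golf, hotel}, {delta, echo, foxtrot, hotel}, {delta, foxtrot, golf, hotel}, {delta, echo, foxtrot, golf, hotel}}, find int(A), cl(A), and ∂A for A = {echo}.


int(A) = {echo}, cl(A) = {echo}, ∂A = ∅.

Closed sets in (X, τ) are complements of opens:
  closed(X, τ) = {∅, {echo}, {golf}, {delta, foxtrot}, {echo, golf}, {delta, echo, foxtrot}, {delta, foxtrot, golf}, {delta, foxtrot, hotel}, {delta, echo, foxtrot, golf}, {delta, echo, foxtrot, hotel}, {delta, foxtrot, golf, hotel}, {delta, echo, foxtrot, golf, hotel}}.
int(A) = ⋃ {U ∈ τ : U ⊆ A}. Opens contained in A: ∅, {echo}.
Taking the union of these: int(A) = {echo}.
cl(A) = ⋂ {C closed : A ⊆ C}. Closed sets containing A: {echo}, {echo, golf}, {delta, echo, foxtrot}, {delta, echo, foxtrot, golf}, {delta, echo, foxtrot, hotel}, {delta, echo, foxtrot, golf, hotel}.
Intersecting these: cl(A) = {echo}.
∂A = cl(A) ∖ int(A) = {echo} ∖ {echo} = ∅.


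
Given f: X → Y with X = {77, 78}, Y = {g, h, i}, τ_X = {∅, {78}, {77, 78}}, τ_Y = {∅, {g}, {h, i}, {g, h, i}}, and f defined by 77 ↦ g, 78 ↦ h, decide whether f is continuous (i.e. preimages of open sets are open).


f is NOT continuous.

Compute f^{-1}(U) for each U ∈ τ_Y:
  U = ∅: f^{-1}(U) = ∅ ∈ τ_X ✓.
  U = {g}: f^{-1}(U) = {77} ∉ τ_X ✗.
  U = {h, i}: f^{-1}(U) = {78} ∈ τ_X ✓.
  U = {g, h, i}: f^{-1}(U) = {77, 78} ∈ τ_X ✓.
Found U = {g} with f^{-1}(U) = {77} not in τ_X. Therefore f is NOT continuous.


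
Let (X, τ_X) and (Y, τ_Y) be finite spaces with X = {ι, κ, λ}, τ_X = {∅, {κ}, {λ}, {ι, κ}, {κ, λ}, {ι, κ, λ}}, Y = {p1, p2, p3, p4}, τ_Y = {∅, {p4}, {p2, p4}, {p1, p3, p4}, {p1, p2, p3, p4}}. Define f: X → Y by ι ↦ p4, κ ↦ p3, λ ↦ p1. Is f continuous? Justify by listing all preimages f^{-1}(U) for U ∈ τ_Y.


f is NOT continuous.

Compute f^{-1}(U) for each U ∈ τ_Y:
  U = ∅: f^{-1}(U) = ∅ ∈ τ_X ✓.
  U = {p4}: f^{-1}(U) = {ι} ∉ τ_X ✗.
  U = {p2, p4}: f^{-1}(U) = {ι} ∉ τ_X ✗.
  U = {p1, p3, p4}: f^{-1}(U) = {ι, κ, λ} ∈ τ_X ✓.
  U = {p1, p2, p3, p4}: f^{-1}(U) = {ι, κ, λ} ∈ τ_X ✓.
Found U = {p4} with f^{-1}(U) = {ι} not in τ_X. Therefore f is NOT continuous.


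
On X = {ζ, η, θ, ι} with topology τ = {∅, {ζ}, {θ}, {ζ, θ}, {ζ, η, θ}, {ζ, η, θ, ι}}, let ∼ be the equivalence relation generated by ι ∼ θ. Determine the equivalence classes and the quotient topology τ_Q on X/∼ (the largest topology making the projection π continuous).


X/∼ = {[ζ], [η], [θ=ι]}; |τ_Q| = 3.

Equivalence classes: [ζ], [η], [θ=ι].
Quotient map π: X → X/∼ sends ζ ↦ [ζ], η ↦ [η], θ ↦ [θ=ι], ι ↦ [θ=ι].
For each subset V ⊆ X/∼, compute π^{-1}(V) ⊆ X and check whether π^{-1}(V) ∈ τ. V is open in τ_Q iff π^{-1}(V) ∈ τ.
  V = {}: π^{-1}(V) = ∅ ∈ τ ✓.
  V = {[ζ]}: π^{-1}(V) = {ζ} ∈ τ ✓.
  V = {[η]}: π^{-1}(V) = {η} ∉ τ ✗.
  V = {[ζ], [η]}: π^{-1}(V) = {ζ, η} ∉ τ ✗.
  V = {[θ=ι]}: π^{-1}(V) = {θ, ι} ∉ τ ✗.
  V = {[ζ], [θ=ι]}: π^{-1}(V) = {ζ, θ, ι} ∉ τ ✗.
  V = {[η], [θ=ι]}: π^{-1}(V) = {η, θ, ι} ∉ τ ✗.
  V = {[ζ], [η], [θ=ι]}: π^{-1}(V) = {ζ, η, θ, ι} ∈ τ ✓.
Open sets in the quotient: τ_Q = {{}, {[ζ]}, {[ζ], [η], [θ=ι]}} (3 elements).


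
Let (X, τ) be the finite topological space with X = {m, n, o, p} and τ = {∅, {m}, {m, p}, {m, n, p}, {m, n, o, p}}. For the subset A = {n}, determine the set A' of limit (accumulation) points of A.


A' = {o}

For each x ∈ X, list the open sets U ∈ τ with x ∈ U, then check whether U ∩ (A ∖ {x}) ≠ ∅ for every such U.
  x = m: open {m} ∋ x has {m} ∩ (A ∖ {m}) = ∅, so x is NOT a limit point.
  x = n: open {m, n, p} ∋ x has {m, n, p} ∩ (A ∖ {n}) = ∅, so x is NOT a limit point.
  x = o: opens ∋ x are {m, n, o, p}; each meets A ∖ {o}, so x IS a limit point.
  x = p: open {m, p} ∋ x has {m, p} ∩ (A ∖ {p}) = ∅, so x is NOT a limit point.
Collecting: A' = {o}.


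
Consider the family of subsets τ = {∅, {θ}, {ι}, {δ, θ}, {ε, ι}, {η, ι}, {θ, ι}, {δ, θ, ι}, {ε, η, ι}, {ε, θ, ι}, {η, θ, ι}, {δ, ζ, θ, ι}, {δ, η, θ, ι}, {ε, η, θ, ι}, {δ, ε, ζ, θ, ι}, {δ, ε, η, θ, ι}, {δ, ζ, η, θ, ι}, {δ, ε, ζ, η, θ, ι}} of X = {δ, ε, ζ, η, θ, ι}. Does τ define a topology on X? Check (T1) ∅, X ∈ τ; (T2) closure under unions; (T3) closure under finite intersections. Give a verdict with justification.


τ is NOT a topology on X.

Axiom (T1): ∅ ∈ τ? Yes; X ∈ τ? Yes.
Axiom (T2/T3): check pairwise unions and intersections of members of τ.
Counterexample for (T2): {δ, θ} ∪ {ε, ι} = {δ, ε, θ, ι} ∉ τ. Therefore τ is NOT a topology.


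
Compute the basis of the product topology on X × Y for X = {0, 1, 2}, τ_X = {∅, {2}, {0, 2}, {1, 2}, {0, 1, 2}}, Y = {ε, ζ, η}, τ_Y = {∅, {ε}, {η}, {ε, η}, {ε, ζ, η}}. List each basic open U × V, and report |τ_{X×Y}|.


Basis B = {∅ × ∅, {2} × {ε}, {2} × {η}, {0, 2} × {ε}, {0, 2} × {η}, {1, 2} × {ε}, {1, 2} × {η}, {2} × {ε, η}, {0, 1, 2} × {ε}, {0, 1, 2} × {η}, {2} × {ε, ζ, η}, {0, 2} × {ε, η}, {1, 2} × {ε, η}, {0, 2} × {ε, ζ, η}, {0, 1, 2} × {ε, η}, {1, 2} × {ε, ζ, η}, {0, 1, 2} × {ε, ζ, η}}; |τ_{X×Y}| = 50.

Enumerate products U × V with U ∈ τ_X, V ∈ τ_Y (deduplicated):
  ∅ × ∅ = {} (∅)
  {2} × {ε} = {(2,ε)}
  {2} × {η} = {(2,η)}
  {0, 2} × {ε} = {(0,ε), (2,ε)}
  {0, 2} × {η} = {(0,η), (2,η)}
  {1, 2} × {ε} = {(1,ε), (2,ε)}
  {1, 2} × {η} = {(1,η), (2,η)}
  {2} × {ε, η} = {(2,ε), (2,η)}
  {0, 1, 2} × {ε} = {(0,ε), (1,ε), (2,ε)}
  {0, 1, 2} × {η} = {(0,η), (1,η), (2,η)}
  {2} × {ε, ζ, η} = {(2,ε), (2,ζ), (2,η)}
  {0, 2} × {ε, η} = {(0,ε), (0,η), (2,ε), (2,η)}
  {1, 2} × {ε, η} = {(1,ε), (1,η), (2,ε), (2,η)}
  {0, 2} × {ε, ζ, η} = {(0,ε), (0,ζ), (0,η), (2,ε), (2,ζ), (2,η)}
  {0, 1, 2} × {ε, η} = {(0,ε), (0,η), (1,ε), (1,η), (2,ε), (2,η)}
  {1, 2} × {ε, ζ, η} = {(1,ε), (1,ζ), (1,η), (2,ε), (2,ζ), (2,η)}
  {0, 1, 2} × {ε, ζ, η} = {(0,ε), (0,ζ), (0,η), (1,ε), (1,ζ), (1,η), (2,ε), (2,ζ), (2,η)}
These 17 distinct sets form the basis B.
Close under arbitrary unions to get τ_{X×Y}; counting gives |τ_{X×Y}| = 50.


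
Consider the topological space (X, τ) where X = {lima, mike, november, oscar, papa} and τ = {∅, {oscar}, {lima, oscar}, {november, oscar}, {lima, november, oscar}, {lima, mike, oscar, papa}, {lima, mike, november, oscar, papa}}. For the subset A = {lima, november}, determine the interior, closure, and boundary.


int(A) = ∅, cl(A) = {lima, mike, november, papa}, ∂A = {lima, mike, november, papa}.

Closed sets in (X, τ) are complements of opens:
  closed(X, τ) = {∅, {november}, {mike, papa}, {lima, mike, papa}, {mike, november, papa}, {lima, mike, november, papa}, {lima, mike, november, oscar, papa}}.
int(A) = ⋃ {U ∈ τ : U ⊆ A}. Opens contained in A: ∅.
Taking the union of these: int(A) = ∅.
cl(A) = ⋂ {C closed : A ⊆ C}. Closed sets containing A: {lima, mike, november, papa}, {lima, mike, november, oscar, papa}.
Intersecting these: cl(A) = {lima, mike, november, papa}.
∂A = cl(A) ∖ int(A) = {lima, mike, november, papa} ∖ ∅ = {lima, mike, november, papa}.


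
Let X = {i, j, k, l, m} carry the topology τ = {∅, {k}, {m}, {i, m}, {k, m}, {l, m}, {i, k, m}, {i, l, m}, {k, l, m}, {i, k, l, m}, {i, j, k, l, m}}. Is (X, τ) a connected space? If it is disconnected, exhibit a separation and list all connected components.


(X, τ) is connected.

Find clopen sets (U ∈ τ with X ∖ U ∈ τ):
  U = ∅, X ∖ U = {i, j, k, l, m} — both open, so U is clopen.
  U = {i, j, k, l, m}, X ∖ U = ∅ — both open, so U is clopen.
Only trivial clopens (∅ and X) exist, so (X, τ) is connected.
Compute connected components by grouping points that agree on all clopens:
  component: {i, j, k, l, m}


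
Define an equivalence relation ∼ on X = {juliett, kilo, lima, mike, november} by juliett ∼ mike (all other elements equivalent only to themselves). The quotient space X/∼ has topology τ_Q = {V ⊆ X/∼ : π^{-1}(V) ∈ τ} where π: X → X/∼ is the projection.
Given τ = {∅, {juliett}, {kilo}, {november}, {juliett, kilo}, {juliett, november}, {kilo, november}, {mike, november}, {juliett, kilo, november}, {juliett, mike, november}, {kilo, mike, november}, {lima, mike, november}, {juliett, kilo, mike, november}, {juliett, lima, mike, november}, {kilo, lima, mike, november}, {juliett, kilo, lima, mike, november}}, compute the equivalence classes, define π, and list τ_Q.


X/∼ = {[juliett=mike], [kilo], [lima], [november]}; |τ_Q| = 8.

Equivalence classes: [juliett=mike], [kilo], [lima], [november].
Quotient map π: X → X/∼ sends juliett ↦ [juliett=mike], kilo ↦ [kilo], lima ↦ [lima], mike ↦ [juliett=mike], november ↦ [november].
For each subset V ⊆ X/∼, compute π^{-1}(V) ⊆ X and check whether π^{-1}(V) ∈ τ. V is open in τ_Q iff π^{-1}(V) ∈ τ.
  V = {}: π^{-1}(V) = ∅ ∈ τ ✓.
  V = {[juliett=mike]}: π^{-1}(V) = {juliett, mike} ∉ τ ✗.
  V = {[kilo]}: π^{-1}(V) = {kilo} ∈ τ ✓.
  V = {[juliett=mike], [kilo]}: π^{-1}(V) = {juliett, kilo, mike} ∉ τ ✗.
  V = {[lima]}: π^{-1}(V) = {lima} ∉ τ ✗.
  V = {[juliett=mike], [lima]}: π^{-1}(V) = {juliett, lima, mike} ∉ τ ✗.
  V = {[kilo], [lima]}: π^{-1}(V) = {kilo, lima} ∉ τ ✗.
  V = {[juliett=mike], [kilo], [lima]}: π^{-1}(V) = {juliett, kilo, lima, mike} ∉ τ ✗.
  V = {[november]}: π^{-1}(V) = {november} ∈ τ ✓.
  V = {[juliett=mike], [november]}: π^{-1}(V) = {juliett, mike, november} ∈ τ ✓.
  V = {[kilo], [november]}: π^{-1}(V) = {kilo, november} ∈ τ ✓.
  V = {[juliett=mike], [kilo], [november]}: π^{-1}(V) = {juliett, kilo, mike, november} ∈ τ ✓.
  V = {[lima], [november]}: π^{-1}(V) = {lima, november} ∉ τ ✗.
  V = {[juliett=mike], [lima], [november]}: π^{-1}(V) = {juliett, lima, mike, november} ∈ τ ✓.
  V = {[kilo], [lima], [november]}: π^{-1}(V) = {kilo, lima, november} ∉ τ ✗.
  V = {[juliett=mike], [kilo], [lima], [november]}: π^{-1}(V) = {juliett, kilo, lima, mike, november} ∈ τ ✓.
Open sets in the quotient: τ_Q = {{}, {[kilo]}, {[november]}, {[juliett=mike], [november]}, {[kilo], [november]}, {[juliett=mike], [kilo], [november]}, {[juliett=mike], [lima], [november]}, {[juliett=mike], [kilo], [lima], [november]}} (8 elements).


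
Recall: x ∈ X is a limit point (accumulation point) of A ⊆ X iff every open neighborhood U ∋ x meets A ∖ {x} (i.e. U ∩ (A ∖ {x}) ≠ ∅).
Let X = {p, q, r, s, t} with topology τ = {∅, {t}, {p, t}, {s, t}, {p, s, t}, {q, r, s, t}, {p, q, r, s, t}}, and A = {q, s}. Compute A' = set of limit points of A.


A' = {q, r}

For each x ∈ X, list the open sets U ∈ τ with x ∈ U, then check whether U ∩ (A ∖ {x}) ≠ ∅ for every such U.
  x = p: open {p, t} ∋ x has {p, t} ∩ (A ∖ {p}) = ∅, so x is NOT a limit point.
  x = q: opens ∋ x are {q, r, s, t}, {p, q, r, s, t}; each meets A ∖ {q}, so x IS a limit point.
  x = r: opens ∋ x are {q, r, s, t}, {p, q, r, s, t}; each meets A ∖ {r}, so x IS a limit point.
  x = s: open {s, t} ∋ x has {s, t} ∩ (A ∖ {s}) = ∅, so x is NOT a limit point.
  x = t: open {t} ∋ x has {t} ∩ (A ∖ {t}) = ∅, so x is NOT a limit point.
Collecting: A' = {q, r}.


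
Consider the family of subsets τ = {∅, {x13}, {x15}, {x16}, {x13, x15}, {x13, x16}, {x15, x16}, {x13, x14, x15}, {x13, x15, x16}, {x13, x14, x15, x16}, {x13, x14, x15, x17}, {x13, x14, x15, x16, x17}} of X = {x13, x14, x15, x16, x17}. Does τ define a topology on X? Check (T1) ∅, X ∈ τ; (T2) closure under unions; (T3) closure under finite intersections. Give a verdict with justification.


τ IS a topology on X.

Axiom (T1): ∅ ∈ τ? Yes; X ∈ τ? Yes.
Axiom (T2/T3): check pairwise unions and intersections of members of τ.
All pairwise intersections and unions checked — each lies in τ. Therefore τ satisfies (T1), (T2), (T3): it IS a topology on X.


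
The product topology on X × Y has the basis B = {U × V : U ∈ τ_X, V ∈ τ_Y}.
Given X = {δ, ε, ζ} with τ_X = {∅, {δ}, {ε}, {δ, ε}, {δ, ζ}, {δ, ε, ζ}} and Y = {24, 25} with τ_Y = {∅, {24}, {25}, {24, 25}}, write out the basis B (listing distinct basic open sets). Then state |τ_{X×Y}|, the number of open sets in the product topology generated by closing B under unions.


Basis B = {∅ × ∅, {δ} × {24}, {δ} × {25}, {ε} × {24}, {ε} × {25}, {δ} × {24, 25}, {δ, ε} × {24}, {δ, ζ} × {24}, {δ, ε} × {25}, {δ, ζ} × {25}, {ε} × {24, 25}, {δ, ε, ζ} × {24}, {δ, ε, ζ} × {25}, {δ, ε} × {24, 25}, {δ, ζ} × {24, 25}, {δ, ε, ζ} × {24, 25}}; |τ_{X×Y}| = 36.

Enumerate products U × V with U ∈ τ_X, V ∈ τ_Y (deduplicated):
  ∅ × ∅ = {} (∅)
  {δ} × {24} = {(δ,24)}
  {δ} × {25} = {(δ,25)}
  {ε} × {24} = {(ε,24)}
  {ε} × {25} = {(ε,25)}
  {δ} × {24, 25} = {(δ,24), (δ,25)}
  {δ, ε} × {24} = {(δ,24), (ε,24)}
  {δ, ζ} × {24} = {(δ,24), (ζ,24)}
  {δ, ε} × {25} = {(δ,25), (ε,25)}
  {δ, ζ} × {25} = {(δ,25), (ζ,25)}
  {ε} × {24, 25} = {(ε,24), (ε,25)}
  {δ, ε, ζ} × {24} = {(δ,24), (ε,24), (ζ,24)}
  {δ, ε, ζ} × {25} = {(δ,25), (ε,25), (ζ,25)}
  {δ, ε} × {24, 25} = {(δ,24), (δ,25), (ε,24), (ε,25)}
  {δ, ζ} × {24, 25} = {(δ,24), (δ,25), (ζ,24), (ζ,25)}
  {δ, ε, ζ} × {24, 25} = {(δ,24), (δ,25), (ε,24), (ε,25), (ζ,24), (ζ,25)}
These 16 distinct sets form the basis B.
Close under arbitrary unions to get τ_{X×Y}; counting gives |τ_{X×Y}| = 36.


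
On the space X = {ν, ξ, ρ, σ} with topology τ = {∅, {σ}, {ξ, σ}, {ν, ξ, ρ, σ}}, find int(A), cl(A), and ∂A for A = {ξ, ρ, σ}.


int(A) = {ξ, σ}, cl(A) = {ν, ξ, ρ, σ}, ∂A = {ν, ρ}.

Closed sets in (X, τ) are complements of opens:
  closed(X, τ) = {∅, {ν, ρ}, {ν, ξ, ρ}, {ν, ξ, ρ, σ}}.
int(A) = ⋃ {U ∈ τ : U ⊆ A}. Opens contained in A: ∅, {σ}, {ξ, σ}.
Taking the union of these: int(A) = {ξ, σ}.
cl(A) = ⋂ {C closed : A ⊆ C}. Closed sets containing A: {ν, ξ, ρ, σ}.
Intersecting these: cl(A) = {ν, ξ, ρ, σ}.
∂A = cl(A) ∖ int(A) = {ν, ξ, ρ, σ} ∖ {ξ, σ} = {ν, ρ}.


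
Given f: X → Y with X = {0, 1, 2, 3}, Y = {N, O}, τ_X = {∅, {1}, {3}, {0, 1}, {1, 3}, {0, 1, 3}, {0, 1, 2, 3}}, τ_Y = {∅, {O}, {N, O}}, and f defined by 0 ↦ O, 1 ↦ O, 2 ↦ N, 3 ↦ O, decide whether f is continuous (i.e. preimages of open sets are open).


f IS continuous.

Compute f^{-1}(U) for each U ∈ τ_Y:
  U = ∅: f^{-1}(U) = ∅ ∈ τ_X ✓.
  U = {O}: f^{-1}(U) = {0, 1, 3} ∈ τ_X ✓.
  U = {N, O}: f^{-1}(U) = {0, 1, 2, 3} ∈ τ_X ✓.
Every preimage lies in τ_X, so f IS continuous.


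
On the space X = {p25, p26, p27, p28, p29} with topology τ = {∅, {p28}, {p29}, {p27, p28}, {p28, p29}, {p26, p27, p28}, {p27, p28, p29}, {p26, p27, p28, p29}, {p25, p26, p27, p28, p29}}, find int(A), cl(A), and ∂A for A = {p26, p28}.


int(A) = {p28}, cl(A) = {p25, p26, p27, p28}, ∂A = {p25, p26, p27}.

Closed sets in (X, τ) are complements of opens:
  closed(X, τ) = {∅, {p25}, {p25, p26}, {p25, p29}, {p25, p26, p27}, {p25, p26, p29}, {p25, p26, p27, p28}, {p25, p26, p27, p29}, {p25, p26, p27, p28, p29}}.
int(A) = ⋃ {U ∈ τ : U ⊆ A}. Opens contained in A: ∅, {p28}.
Taking the union of these: int(A) = {p28}.
cl(A) = ⋂ {C closed : A ⊆ C}. Closed sets containing A: {p25, p26, p27, p28}, {p25, p26, p27, p28, p29}.
Intersecting these: cl(A) = {p25, p26, p27, p28}.
∂A = cl(A) ∖ int(A) = {p25, p26, p27, p28} ∖ {p28} = {p25, p26, p27}.
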